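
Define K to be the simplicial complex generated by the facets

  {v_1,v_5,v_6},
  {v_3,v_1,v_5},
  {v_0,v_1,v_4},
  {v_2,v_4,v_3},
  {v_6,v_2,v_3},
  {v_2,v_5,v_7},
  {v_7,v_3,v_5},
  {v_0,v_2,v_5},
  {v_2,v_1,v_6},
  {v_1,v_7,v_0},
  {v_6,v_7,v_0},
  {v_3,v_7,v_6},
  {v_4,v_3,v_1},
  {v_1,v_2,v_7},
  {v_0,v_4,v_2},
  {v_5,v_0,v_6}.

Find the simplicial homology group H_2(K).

H_2 ≅ Z.

Order the vertices as v_0 < v_1 < v_2 < v_3 < v_4 < v_5 < v_6 < v_7. Listing each simplex with vertices in this order, K has dimension 2 with simplices:

  0-simplices (8): [v_0], [v_1], [v_2], [v_3], [v_4], [v_5], [v_6], [v_7]
  1-simplices (24): (24 of them)
  2-simplices (16): (16 of them)

so the chain groups are C_0 ≅ Z^8, C_1 ≅ Z^24, C_2 ≅ Z^16.

The boundary map ∂_1: C_1 → C_0 maps an edge to its endpoints' difference, ∂[p,q] = q − p.
This gives a 8×24 integer matrix of rank 7; reducing to Smith normal form yields diagonal entries (1,1,1,1,1,1,1).

The boundary map ∂_2: C_2 → C_1 maps a triangle to the signed sum of its edges. For instance
  ∂[v_0,v_1,v_4] = [v_1,v_4] − [v_0,v_4] + [v_0,v_1],
  ∂[v_3,v_6,v_7] = [v_6,v_7] − [v_3,v_7] + [v_3,v_6].
The 24×16 boundary matrix has rank 15 and Smith normal form diag(1,1,1,1,1,1,1,1,1,1,1,1,1,1,1).

Reading off H_k = ker ∂_k / im ∂_{k+1}:

  H_2: rank ker ∂_2 − rank ∂_3 = (16 − 15) − 0 = 1, and there is no ∂_3, so H_2 ≅ Z.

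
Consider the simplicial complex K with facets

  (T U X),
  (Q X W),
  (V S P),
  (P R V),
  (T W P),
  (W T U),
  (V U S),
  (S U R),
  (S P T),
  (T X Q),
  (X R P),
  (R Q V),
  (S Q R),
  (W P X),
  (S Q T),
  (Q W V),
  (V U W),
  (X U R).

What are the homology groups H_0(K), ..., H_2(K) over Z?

We work with the vertex ordering P < Q < R < S < T < U < V < W < X. The simplices of K, each written with vertices in increasing order, are:

  0-simplices (9): P, Q, R, S, T, U, V, W, X
  1-simplices (27): PR, PS, PT, PV, PW, PX, QR, QS, QT, QV, QW, QX, RS, RU, RV, RX, ST, SU, SV, TU, TW, TX, UV, UW, UX, VW, WX
  2-simplices (18): PRV, PRX, PST, PSV, PTW, PWX, QRS, QRV, QST, QTX, QVW, QWX, RSU, RUX, SUV, TUW, TUX, UVW

giving chain groups C_0 ≅ Z^9, C_1 ≅ Z^27, C_2 ≅ Z^18.

The boundary map ∂_1: C_1 → C_0 is given by ∂[p,q] = [q] − [p]. For instance
  ∂QR = R − Q.
This gives a 9×27 integer matrix of rank 8; reducing to Smith normal form yields diagonal entries (1,1,1,1,1,1,1,1).

∂_2: C_2 → C_1 sends each 2-simplex [p,q,r] to [q,r] − [p,r] + [p,q]. For instance
  ∂QWX = WX − QX + QW,
  ∂PWX = WX − PX + PW.
The 27×18 boundary matrix has rank 18 and Smith normal form diag(1,1,1,1,1,1,1,1,1,1,1,1,1,1,1,1,1,2).

Now H_k = ker ∂_k / im ∂_{k+1}, so:

  H_0: rank C_0 − rank ∂_1 = 9 − 8 = 1, and the invariant factors of ∂_1 are all 1, so H_0 ≅ Z.
  H_1: rank ker ∂_1 − rank ∂_2 = (27 − 8) − 18 = 1, and ∂_2 has invariant factor 2 > 1, so H_1 ≅ Z ⊕ Z_2.
  H_2: rank ker ∂_2 − rank ∂_3 = (18 − 18) − 0 = 0, and there is no ∂_3, so H_2 ≅ 0.

H_0 = Z,  H_1 = Z ⊕ Z_2,  H_2 = 0.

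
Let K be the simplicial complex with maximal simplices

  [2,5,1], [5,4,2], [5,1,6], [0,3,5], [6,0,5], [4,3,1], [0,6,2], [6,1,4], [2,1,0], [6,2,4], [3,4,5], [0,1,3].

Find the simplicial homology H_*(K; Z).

H_0 = Z,  H_1 = Z/2,  H_2 = 0.

Order the vertices as 0 < 1 < 2 < 3 < 4 < 5 < 6. Listing each simplex with vertices in this order, K has dimension 2 with simplices:

  0-simplices (7): [0], [1], [2], [3], [4], [5], [6]
  1-simplices (18): [0,1], [0,2], [0,3], [0,5], [0,6], [1,2], [1,3], [1,4], [1,5], [1,6], [2,4], [2,5], [2,6], [3,4], [3,5], [4,5], [4,6], [5,6]
  2-simplices (12): [0,1,2], [0,1,3], [0,2,6], [0,3,5], [0,5,6], [1,2,5], [1,3,4], [1,4,6], [1,5,6], [2,4,5], [2,4,6], [3,4,5]

Hence C_0 ≅ Z^7, C_1 ≅ Z^18, C_2 ≅ Z^12.

∂_1: C_1 → C_0 sends each edge [p,q] (with p < q) to q − p. For instance
  ∂[1,5] = [5] − [1].
As a 7×18 matrix over Z this has rank 6, with invariant factors (1,1,1,1,1,1).

The boundary map ∂_2: C_2 → C_1 sends each 2-simplex [p,q,r] to [q,r] − [p,r] + [p,q]. For instance
  ∂[1,3,4] = [3,4] − [1,4] + [1,3],
  ∂[0,3,5] = [3,5] − [0,5] + [0,3].
The 18×12 boundary matrix has rank 12 and Smith normal form diag(1,1,1,1,1,1,1,1,1,1,1,2).

Computing H_k = (kernel of ∂_k) / (image of ∂_{k+1}):

  H_0: rank C_0 − rank ∂_1 = 7 − 6 = 1, and the invariant factors of ∂_1 are all 1, so H_0 ≅ Z.
  H_1: rank ker ∂_1 − rank ∂_2 = (18 − 6) − 12 = 0, and ∂_2 has invariant factor 2 > 1, so H_1 ≅ Z/2.
  H_2: rank ker ∂_2 − rank ∂_3 = (12 − 12) − 0 = 0, and there is no ∂_3, so H_2 ≅ 0.

As a check, the Euler characteristic is 7 − 18 + 12 = 1, which agrees with 1 − 0 + 0 = 1.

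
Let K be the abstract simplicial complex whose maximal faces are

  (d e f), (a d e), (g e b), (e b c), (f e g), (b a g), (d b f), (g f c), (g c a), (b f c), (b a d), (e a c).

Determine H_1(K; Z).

Take the total order a < b < c < d < e < f < g on the vertex set. Then K (dimension 2) consists of the simplices:

  0-simplices (7): a, b, c, d, e, f, g
  1-simplices (18): ab, ac, ad, ae, ag, bc, bd, be, bf, bg, ce, cf, cg, de, df, ef, eg, fg
  2-simplices (12): abd, abg, ace, acg, ade, bce, bcf, bdf, beg, cfg, def, efg

Hence C_0 ≅ Z^7, C_1 ≅ Z^18, C_2 ≅ Z^12.

Boundary ∂_1: C_1 → C_0 maps an edge to its endpoints' difference, ∂[p,q] = q − p.
This gives a 7×18 integer matrix of rank 6; reducing to Smith normal form yields diagonal entries (1,1,1,1,1,1).

Boundary ∂_2: C_2 → C_1 sends each 2-simplex [p,q,r] to [q,r] − [p,r] + [p,q]. For instance
  ∂efg = fg − eg + ef,
  ∂beg = eg − bg + be.
This gives a 18×12 integer matrix of rank 12; reducing to Smith normal form yields diagonal entries (1,1,1,1,1,1,1,1,1,1,1,2).

Reading off H_k = ker ∂_k / im ∂_{k+1}:

  H_1: rank ker ∂_1 − rank ∂_2 = (18 − 6) − 12 = 0, and ∂_2 has invariant factor 2 > 1, so H_1 ≅ Z/2Z.

H_1 = Z/2Z.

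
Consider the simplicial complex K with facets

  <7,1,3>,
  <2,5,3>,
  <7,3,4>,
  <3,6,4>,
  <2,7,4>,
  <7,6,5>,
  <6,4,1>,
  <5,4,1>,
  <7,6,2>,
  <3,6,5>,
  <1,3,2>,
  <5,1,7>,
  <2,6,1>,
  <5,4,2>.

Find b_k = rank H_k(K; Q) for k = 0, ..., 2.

We work with the vertex ordering 1 < 2 < 3 < 4 < 5 < 6 < 7. The simplices of K, each written with vertices in increasing order, are:

  0-simplices (7): [1], [2], [3], [4], [5], [6], [7]
  1-simplices (21): [1,2], [1,3], [1,4], [1,5], [1,6], [1,7], [2,3], [2,4], [2,5], [2,6], [2,7], [3,4], [3,5], [3,6], [3,7], [4,5], [4,6], [4,7], [5,6], [5,7], [6,7]
  2-simplices (14): [1,2,3], [1,2,6], [1,3,7], [1,4,5], [1,4,6], [1,5,7], [2,3,5], [2,4,5], [2,4,7], [2,6,7], [3,4,6], [3,4,7], [3,5,6], [5,6,7]

Hence C_0 ≅ Z^7, C_1 ≅ Z^21, C_2 ≅ Z^14.

Boundary ∂_1: C_1 → C_0 sends each edge [p,q] (with p < q) to q − p. For instance
  ∂[1,7] = [7] − [1].
The resulting 7×21 matrix has rank 6, and its Smith normal form has invariant factors (1,1,1,1,1,1).

Boundary ∂_2: C_2 → C_1 sends each 2-simplex [p,q,r] to [q,r] − [p,r] + [p,q]. For instance
  ∂[1,2,6] = [2,6] − [1,6] + [1,2],
  ∂[2,4,7] = [4,7] − [2,7] + [2,4].
The 21×14 boundary matrix has rank 13 and Smith normal form diag(1,1,1,1,1,1,1,1,1,1,1,1,1).

Computing H_k = (kernel of ∂_k) / (image of ∂_{k+1}):

  H_0: rank C_0 − rank ∂_1 = 7 − 6 = 1, and the invariant factors of ∂_1 are all 1, so H_0 = Z.
  H_1: rank ker ∂_1 − rank ∂_2 = (21 − 6) − 13 = 2, and the invariant factors of ∂_2 are all 1, so H_1 = Z^2.
  H_2: rank ker ∂_2 − rank ∂_3 = (14 − 13) − 0 = 1, and there is no ∂_3, so H_2 = Z.

Hence the Betti numbers are b_0 = 1, b_1 = 2, b_2 = 1.

b_0 = 1, b_1 = 2, b_2 = 1.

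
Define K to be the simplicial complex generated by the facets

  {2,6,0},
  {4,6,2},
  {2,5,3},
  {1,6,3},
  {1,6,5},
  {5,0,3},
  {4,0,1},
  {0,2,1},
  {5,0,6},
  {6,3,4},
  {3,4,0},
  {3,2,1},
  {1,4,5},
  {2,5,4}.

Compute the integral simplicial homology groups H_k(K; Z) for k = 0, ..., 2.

We work with the vertex ordering 0 < 1 < 2 < 3 < 4 < 5 < 6. The simplices of K, each written with vertices in increasing order, are:

  0-simplices (7): [0], [1], [2], [3], [4], [5], [6]
  1-simplices (21): [0,1], [0,2], [0,3], [0,4], [0,5], [0,6], [1,2], [1,3], [1,4], [1,5], [1,6], [2,3], [2,4], [2,5], [2,6], [3,4], [3,5], [3,6], [4,5], [4,6], [5,6]
  2-simplices (14): [0,1,2], [0,1,4], [0,2,6], [0,3,4], [0,3,5], [0,5,6], [1,2,3], [1,3,6], [1,4,5], [1,5,6], [2,3,5], [2,4,5], [2,4,6], [3,4,6]

giving chain groups C_0 ≅ Z^7, C_1 ≅ Z^21, C_2 ≅ Z^14.

The boundary map ∂_1: C_1 → C_0 maps an edge to its endpoints' difference, ∂[p,q] = q − p. For instance
  ∂[0,6] = [6] − [0].
This gives a 7×21 integer matrix of rank 6; reducing to Smith normal form yields diagonal entries (1,1,1,1,1,1).

∂_2: C_2 → C_1 sends each 2-simplex [p,q,r] to [q,r] − [p,r] + [p,q]. For instance
  ∂[0,1,4] = [1,4] − [0,4] + [0,1],
  ∂[1,3,6] = [3,6] − [1,6] + [1,3].
The 21×14 boundary matrix has rank 13 and Smith normal form diag(1,1,1,1,1,1,1,1,1,1,1,1,1).

Now H_k = ker ∂_k / im ∂_{k+1}, so:

  H_0: rank C_0 − rank ∂_1 = 7 − 6 = 1, and the invariant factors of ∂_1 are all 1, so H_0 ≅ Z.
  H_1: rank ker ∂_1 − rank ∂_2 = (21 − 6) − 13 = 2, and the invariant factors of ∂_2 are all 1, so H_1 ≅ Z^2.
  H_2: rank ker ∂_2 − rank ∂_3 = (14 − 13) − 0 = 1, and there is no ∂_3, so H_2 ≅ Z.

(K is a triangulation of the torus T^2.)

H_0 = Z,  H_1 = Z^2,  H_2 = Z.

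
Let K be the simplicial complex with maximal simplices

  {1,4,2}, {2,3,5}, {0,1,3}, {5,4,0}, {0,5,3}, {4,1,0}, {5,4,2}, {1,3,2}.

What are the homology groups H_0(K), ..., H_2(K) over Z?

H_0 ≅ Z,  H_1 = 0,  H_2 ≅ Z.

We work with the vertex ordering 0 < 1 < 2 < 3 < 4 < 5. The simplices of K, each written with vertices in increasing order, are:

  0-simplices (6): [0], [1], [2], [3], [4], [5]
  1-simplices (12): [0,1], [0,3], [0,4], [0,5], [1,2], [1,3], [1,4], [2,3], [2,4], [2,5], [3,5], [4,5]
  2-simplices (8): [0,1,3], [0,1,4], [0,3,5], [0,4,5], [1,2,3], [1,2,4], [2,3,5], [2,4,5]

Hence C_0 ≅ Z^6, C_1 ≅ Z^12, C_2 ≅ Z^8.

∂_1: C_1 → C_0 sends each edge [p,q] (with p < q) to q − p. For instance
  ∂[2,4] = [4] − [2].
The 6×12 boundary matrix has rank 5 and Smith normal form diag(1,1,1,1,1).

Boundary ∂_2: C_2 → C_1 acts by ∂[p,q,r] = [q,r] − [p,r] + [p,q]. For instance
  ∂[0,1,3] = [1,3] − [0,3] + [0,1],
  ∂[1,2,3] = [2,3] − [1,3] + [1,2].
This gives a 12×8 integer matrix of rank 7; reducing to Smith normal form yields diagonal entries (1,1,1,1,1,1,1).

Now H_k = ker ∂_k / im ∂_{k+1}, so:

  H_0: rank C_0 − rank ∂_1 = 6 − 5 = 1, and the invariant factors of ∂_1 are all 1, so H_0 = Z.
  H_1: rank ker ∂_1 − rank ∂_2 = (12 − 5) − 7 = 0, and the invariant factors of ∂_2 are all 1, so H_1 = 0.
  H_2: rank ker ∂_2 − rank ∂_3 = (8 − 7) − 0 = 1, and there is no ∂_3, so H_2 = Z.

As a check, the Euler characteristic is 6 − 12 + 8 = 2, which agrees with 1 − 0 + 1 = 2.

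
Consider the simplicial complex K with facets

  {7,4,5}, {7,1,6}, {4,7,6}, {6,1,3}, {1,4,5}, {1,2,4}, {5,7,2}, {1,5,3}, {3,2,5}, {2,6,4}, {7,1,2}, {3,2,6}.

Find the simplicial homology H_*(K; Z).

Fix the vertex order 1 < 2 < 3 < 4 < 5 < 6 < 7 and write every simplex with vertices in increasing order. Then dim K = 2 and the simplices of K are:

  0-simplices (7): [1], [2], [3], [4], [5], [6], [7]
  1-simplices (18): [1,2], [1,3], [1,4], [1,5], [1,6], [1,7], [2,3], [2,4], [2,5], [2,6], [2,7], [3,5], [3,6], [4,5], [4,6], [4,7], [5,7], [6,7]
  2-simplices (12): [1,2,4], [1,2,7], [1,3,5], [1,3,6], [1,4,5], [1,6,7], [2,3,5], [2,3,6], [2,4,6], [2,5,7], [4,5,7], [4,6,7]

Hence C_0 ≅ Z^7, C_1 ≅ Z^18, C_2 ≅ Z^12.

The boundary map ∂_1: C_1 → C_0 sends each edge [p,q] (with p < q) to q − p. For instance
  ∂[3,5] = [5] − [3].
This gives a 7×18 integer matrix of rank 6; reducing to Smith normal form yields diagonal entries (1,1,1,1,1,1).

The boundary map ∂_2: C_2 → C_1 sends each 2-simplex [p,q,r] to [q,r] − [p,r] + [p,q]. For instance
  ∂[1,6,7] = [6,7] − [1,7] + [1,6],
  ∂[2,3,6] = [3,6] − [2,6] + [2,3].
As a 18×12 matrix over Z this has rank 12, with invariant factors (1,1,1,1,1,1,1,1,1,1,1,2).

Now H_k = ker ∂_k / im ∂_{k+1}, so:

  H_0: rank C_0 − rank ∂_1 = 7 − 6 = 1, and the invariant factors of ∂_1 are all 1, so H_0 ≅ Z.
  H_1: rank ker ∂_1 − rank ∂_2 = (18 − 6) − 12 = 0, and ∂_2 has invariant factor 2 > 1, so H_1 ≅ Z/2.
  H_2: rank ker ∂_2 − rank ∂_3 = (12 − 12) − 0 = 0, and there is no ∂_3, so H_2 ≅ 0.

H_0 ≅ Z,  H_1 ≅ Z/2,  H_2 = 0.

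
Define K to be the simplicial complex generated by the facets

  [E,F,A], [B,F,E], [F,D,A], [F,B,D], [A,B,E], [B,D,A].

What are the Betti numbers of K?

We work with the vertex ordering A < B < D < E < F. The simplices of K, each written with vertices in increasing order, are:

  0-simplices (5): A, B, D, E, F
  1-simplices (9): AB, AD, AE, AF, BD, BE, BF, DF, EF
  2-simplices (6): ABD, ABE, ADF, AEF, BDF, BEF

so the chain groups are C_0 ≅ Z^5, C_1 ≅ Z^9, C_2 ≅ Z^6.

∂_1: C_1 → C_0 is given by ∂[p,q] = [q] − [p]. For instance
  ∂AD = D − A.
As a 5×9 matrix over Z this has rank 4, with invariant factors (1,1,1,1).

The boundary map ∂_2: C_2 → C_1 acts by ∂[p,q,r] = [q,r] − [p,r] + [p,q]. For instance
  ∂ADF = DF − AF + AD,
  ∂AEF = EF − AF + AE.
The 9×6 boundary matrix has rank 5 and Smith normal form diag(1,1,1,1,1).

Now H_k = ker ∂_k / im ∂_{k+1}, so:

  H_0: rank C_0 − rank ∂_1 = 5 − 4 = 1, and the invariant factors of ∂_1 are all 1, so H_0 ≅ Z.
  H_1: rank ker ∂_1 − rank ∂_2 = (9 − 4) − 5 = 0, and the invariant factors of ∂_2 are all 1, so H_1 ≅ 0.
  H_2: rank ker ∂_2 − rank ∂_3 = (6 − 5) − 0 = 1, and there is no ∂_3, so H_2 ≅ Z.

(K is a triangulation of the 2-sphere S^2.)

Hence the Betti numbers are b_0 = 1, b_1 = 0, b_2 = 1.

b_0 = 1, b_1 = 0, b_2 = 1.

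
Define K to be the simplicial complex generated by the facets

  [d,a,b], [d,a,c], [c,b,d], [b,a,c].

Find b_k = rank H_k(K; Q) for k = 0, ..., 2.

Fix the vertex order a < b < c < d and write every simplex with vertices in increasing order. Then dim K = 2 and the simplices of K are:

  0-simplices (4): a, b, c, d
  1-simplices (6): ab, ac, ad, bc, bd, cd
  2-simplices (4): abc, abd, acd, bcd

Hence C_0 ≅ Z^4, C_1 ≅ Z^6, C_2 ≅ Z^4.

The boundary map ∂_1: C_1 → C_0 sends each edge [p,q] (with p < q) to q − p.
The 4×6 boundary matrix has rank 3 and Smith normal form diag(1,1,1).

Boundary ∂_2: C_2 → C_1 acts by ∂[p,q,r] = [q,r] − [p,r] + [p,q]. For instance
  ∂abd = bd − ad + ab,
  ∂abc = bc − ac + ab.
The resulting 6×4 matrix has rank 3, and its Smith normal form has invariant factors (1,1,1).

Reading off H_k = ker ∂_k / im ∂_{k+1}:

  H_0: rank C_0 − rank ∂_1 = 4 − 3 = 1, and the invariant factors of ∂_1 are all 1, so H_0 ≅ Z.
  H_1: rank ker ∂_1 − rank ∂_2 = (6 − 3) − 3 = 0, and the invariant factors of ∂_2 are all 1, so H_1 ≅ 0.
  H_2: rank ker ∂_2 − rank ∂_3 = (4 − 3) − 0 = 1, and there is no ∂_3, so H_2 ≅ Z.

As a check, the Euler characteristic is 4 − 6 + 4 = 2, which agrees with 1 − 0 + 1 = 2.

Hence the Betti numbers are b_0 = 1, b_1 = 0, b_2 = 1.

b_0 = 1, b_1 = 0, b_2 = 1.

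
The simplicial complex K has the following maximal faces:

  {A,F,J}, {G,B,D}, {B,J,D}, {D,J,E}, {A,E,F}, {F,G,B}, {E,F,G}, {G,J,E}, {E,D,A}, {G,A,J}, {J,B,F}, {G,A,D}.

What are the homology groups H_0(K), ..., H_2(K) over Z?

H_0 ≅ Z,  H_1 ≅ Z/2,  H_2 = 0.

K has 7 vertices, 18 edges, 12 triangles.
rank ∂_0 = 0, rank ∂_1 = 6 ⇒ b_0 = 7 − 0 − 6 = 1; all invariant factors of ∂_1 are 1 so no torsion. So H_0 = Z.
rank ∂_1 = 6, rank ∂_2 = 12 ⇒ b_1 = 18 − 6 − 12 = 0; ∂_2 has invariant factor(s) [2] giving torsion. So H_1 = Z/2.
rank ∂_2 = 12, rank ∂_3 = 0 ⇒ b_2 = 12 − 12 − 0 = 0. So H_2 = 0.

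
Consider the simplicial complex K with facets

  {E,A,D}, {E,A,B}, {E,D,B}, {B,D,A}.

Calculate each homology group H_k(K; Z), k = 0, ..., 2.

H_0 = Z,  H_1 = 0,  H_2 = Z.

Order the vertices as A < B < D < E. Listing each simplex with vertices in this order, K has dimension 2 with simplices:

  0-simplices (4): A, B, D, E
  1-simplices (6): AB, AD, AE, BD, BE, DE
  2-simplices (4): ABD, ABE, ADE, BDE

so the chain groups are C_0 ≅ Z^4, C_1 ≅ Z^6, C_2 ≅ Z^4.

Boundary ∂_1: C_1 → C_0 sends each edge [p,q] (with p < q) to q − p.
The resulting 4×6 matrix has rank 3, and its Smith normal form has invariant factors (1,1,1).

∂_2: C_2 → C_1 sends each 2-simplex [p,q,r] to [q,r] − [p,r] + [p,q]. For instance
  ∂ADE = DE − AE + AD,
  ∂BDE = DE − BE + BD.
The 6×4 boundary matrix has rank 3 and Smith normal form diag(1,1,1).

Reading off H_k = ker ∂_k / im ∂_{k+1}:

  H_0: rank C_0 − rank ∂_1 = 4 − 3 = 1, and the invariant factors of ∂_1 are all 1, so H_0 = Z.
  H_1: rank ker ∂_1 − rank ∂_2 = (6 − 3) − 3 = 0, and the invariant factors of ∂_2 are all 1, so H_1 = 0.
  H_2: rank ker ∂_2 − rank ∂_3 = (4 − 3) − 0 = 1, and there is no ∂_3, so H_2 = Z.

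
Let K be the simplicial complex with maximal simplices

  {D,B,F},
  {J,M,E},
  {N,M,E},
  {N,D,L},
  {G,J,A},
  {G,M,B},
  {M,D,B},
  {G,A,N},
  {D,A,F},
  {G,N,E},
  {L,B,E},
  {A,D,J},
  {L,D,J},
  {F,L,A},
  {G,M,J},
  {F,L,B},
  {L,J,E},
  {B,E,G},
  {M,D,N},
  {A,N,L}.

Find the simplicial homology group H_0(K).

H_0 ≅ Z.

Take the total order A < B < D < E < F < G < J < L < M < N on the vertex set. Then K (dimension 2) consists of the simplices:

  0-simplices (10): A, B, D, E, F, G, J, L, M, N
  1-simplices (30): AD, AF, AG, AJ, AL, AN, BD, BE, BF, BG, BL, BM, DF, DJ, DL, DM, DN, EG, EJ, EL, EM, EN, FL, GJ, GM, GN, JL, JM, LN, MN
  2-simplices (20): ADF, ADJ, AFL, AGJ, AGN, ALN, BDF, BDM, BEG, BEL, BFL, BGM, DJL, DLN, DMN, EGN, EJL, EJM, EMN, GJM

so the chain groups are C_0 ≅ Z^10, C_1 ≅ Z^30, C_2 ≅ Z^20.

Boundary ∂_1: C_1 → C_0 sends each edge [p,q] (with p < q) to q − p. For instance
  ∂EJ = J − E.
The resulting 10×30 matrix has rank 9, and its Smith normal form has invariant factors (1,1,1,1,1,1,1,1,1).

Boundary ∂_2: C_2 → C_1 maps a triangle to the signed sum of its edges. For instance
  ∂BEL = EL − BL + BE,
  ∂AGN = GN − AN + AG.
This gives a 30×20 integer matrix of rank 20; reducing to Smith normal form yields diagonal entries (1,1,1,1,1,1,1,1,1,1,1,1,1,1,1,1,1,1,1,2).

Reading off H_k = ker ∂_k / im ∂_{k+1}:

  H_0: rank C_0 − rank ∂_1 = 10 − 9 = 1, and the invariant factors of ∂_1 are all 1, so H_0 = Z.

(K is a triangulation of the Klein bottle.)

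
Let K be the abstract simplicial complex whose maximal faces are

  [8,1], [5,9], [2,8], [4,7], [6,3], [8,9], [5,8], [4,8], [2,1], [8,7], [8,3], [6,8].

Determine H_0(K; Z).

H_0 ≅ Z.

Order the vertices as 1 < 2 < 3 < 4 < 5 < 6 < 7 < 8 < 9. Listing each simplex with vertices in this order, K has dimension 1 with simplices:

  0-simplices (9): [1], [2], [3], [4], [5], [6], [7], [8], [9]
  1-simplices (12): [1,2], [1,8], [2,8], [3,6], [3,8], [4,7], [4,8], [5,8], [5,9], [6,8], [7,8], [8,9]

Hence C_0 ≅ Z^9, C_1 ≅ Z^12.

The boundary map ∂_1: C_1 → C_0 is given by ∂[p,q] = [q] − [p].
As a 9×12 matrix over Z this has rank 8, with invariant factors (1,1,1,1,1,1,1,1).

Reading off H_k = ker ∂_k / im ∂_{k+1}:

  H_0: rank C_0 − rank ∂_1 = 9 − 8 = 1, and the invariant factors of ∂_1 are all 1, so H_0 = Z.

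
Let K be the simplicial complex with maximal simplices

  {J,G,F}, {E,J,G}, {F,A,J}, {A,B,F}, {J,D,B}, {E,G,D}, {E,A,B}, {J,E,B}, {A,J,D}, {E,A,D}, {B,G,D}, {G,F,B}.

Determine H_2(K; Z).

H_2 = 0.

Fix the vertex order A < B < D < E < F < G < J and write every simplex with vertices in increasing order. Then dim K = 2 and the simplices of K are:

  0-simplices (7): A, B, D, E, F, G, J
  1-simplices (18): AB, AD, AE, AF, AJ, BD, BE, BF, BG, BJ, DE, DG, DJ, EG, EJ, FG, FJ, GJ
  2-simplices (12): ABE, ABF, ADE, ADJ, AFJ, BDG, BDJ, BEJ, BFG, DEG, EGJ, FGJ

Hence C_0 ≅ Z^7, C_1 ≅ Z^18, C_2 ≅ Z^12.

Boundary ∂_1: C_1 → C_0 sends each edge [p,q] (with p < q) to q − p. For instance
  ∂BD = D − B.
As a 7×18 matrix over Z this has rank 6, with invariant factors (1,1,1,1,1,1).

Boundary ∂_2: C_2 → C_1 maps a triangle to the signed sum of its edges. For instance
  ∂AFJ = FJ − AJ + AF,
  ∂EGJ = GJ − EJ + EG.
The resulting 18×12 matrix has rank 12, and its Smith normal form has invariant factors (1,1,1,1,1,1,1,1,1,1,1,2).

From H_k ≅ ker(∂_k) / im(∂_{k+1}) we obtain:

  H_2: rank ker ∂_2 − rank ∂_3 = (12 − 12) − 0 = 0, and there is no ∂_3, so H_2 = 0.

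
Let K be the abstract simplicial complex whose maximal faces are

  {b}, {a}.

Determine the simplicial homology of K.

Take the total order a < b on the vertex set. Then K (dimension 0) consists of the simplices:

  0-simplices (2): a, b

Hence C_0 ≅ Z^2.

From H_k ≅ ker(∂_k) / im(∂_{k+1}) we obtain:

  H_0: rank C_0 − rank ∂_1 = 2 − 0 = 2, and there is no ∂_1, so H_0 = Z^2.

(K is a triangulation of a set of 2 points.)

H_0 = Z^2.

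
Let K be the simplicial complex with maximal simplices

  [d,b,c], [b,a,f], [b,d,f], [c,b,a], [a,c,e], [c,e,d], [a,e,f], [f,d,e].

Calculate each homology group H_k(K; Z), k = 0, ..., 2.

H_0 = Z,  H_1 = 0,  H_2 = Z.

We work with the vertex ordering a < b < c < d < e < f. The simplices of K, each written with vertices in increasing order, are:

  0-simplices (6): a, b, c, d, e, f
  1-simplices (12): ab, ac, ae, af, bc, bd, bf, cd, ce, de, df, ef
  2-simplices (8): abc, abf, ace, aef, bcd, bdf, cde, def

so the chain groups are C_0 ≅ Z^6, C_1 ≅ Z^12, C_2 ≅ Z^8.

Boundary ∂_1: C_1 → C_0 sends each edge [p,q] (with p < q) to q − p. For instance
  ∂ae = e − a.
As a 6×12 matrix over Z this has rank 5, with invariant factors (1,1,1,1,1).

Boundary ∂_2: C_2 → C_1 acts by ∂[p,q,r] = [q,r] − [p,r] + [p,q]. For instance
  ∂bcd = cd − bd + bc,
  ∂ace = ce − ae + ac.
This gives a 12×8 integer matrix of rank 7; reducing to Smith normal form yields diagonal entries (1,1,1,1,1,1,1).

Now H_k = ker ∂_k / im ∂_{k+1}, so:

  H_0: rank C_0 − rank ∂_1 = 6 − 5 = 1, and the invariant factors of ∂_1 are all 1, so H_0 = Z.
  H_1: rank ker ∂_1 − rank ∂_2 = (12 − 5) − 7 = 0, and the invariant factors of ∂_2 are all 1, so H_1 = 0.
  H_2: rank ker ∂_2 − rank ∂_3 = (8 − 7) − 0 = 1, and there is no ∂_3, so H_2 = Z.

(K is a triangulation of the 2-sphere S^2.)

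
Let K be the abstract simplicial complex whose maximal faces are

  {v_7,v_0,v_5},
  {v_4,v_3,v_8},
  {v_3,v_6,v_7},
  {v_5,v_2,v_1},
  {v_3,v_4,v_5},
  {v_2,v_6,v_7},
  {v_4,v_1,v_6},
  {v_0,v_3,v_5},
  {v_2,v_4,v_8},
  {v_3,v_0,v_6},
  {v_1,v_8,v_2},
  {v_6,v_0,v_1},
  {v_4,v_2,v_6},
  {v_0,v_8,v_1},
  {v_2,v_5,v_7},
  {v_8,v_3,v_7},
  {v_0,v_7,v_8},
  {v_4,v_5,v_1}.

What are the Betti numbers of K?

Take the total order v_0 < v_1 < v_2 < v_3 < v_4 < v_5 < v_6 < v_7 < v_8 on the vertex set. Then K (dimension 2) consists of the simplices:

  0-simplices (9): [v_0], [v_1], [v_2], [v_3], [v_4], [v_5], [v_6], [v_7], [v_8]
  1-simplices (27): (27 of them)
  2-simplices (18): (18 of them)

so the chain groups are C_0 ≅ Z^9, C_1 ≅ Z^27, C_2 ≅ Z^18.

Boundary ∂_1: C_1 → C_0 maps an edge to its endpoints' difference, ∂[p,q] = q − p.
The resulting 9×27 matrix has rank 8, and its Smith normal form has invariant factors (1,1,1,1,1,1,1,1).

∂_2: C_2 → C_1 maps a triangle to the signed sum of its edges. For instance
  ∂[v_2,v_6,v_7] = [v_6,v_7] − [v_2,v_7] + [v_2,v_6],
  ∂[v_3,v_6,v_7] = [v_6,v_7] − [v_3,v_7] + [v_3,v_6].
As a 27×18 matrix over Z this has rank 18, with invariant factors (1,1,1,1,1,1,1,1,1,1,1,1,1,1,1,1,1,2).

Computing H_k = (kernel of ∂_k) / (image of ∂_{k+1}):

  H_0: rank C_0 − rank ∂_1 = 9 − 8 = 1, and the invariant factors of ∂_1 are all 1, so H_0 ≅ Z.
  H_1: rank ker ∂_1 − rank ∂_2 = (27 − 8) − 18 = 1, and ∂_2 has invariant factor 2 > 1, so H_1 ≅ Z ⊕ Z/2Z.
  H_2: rank ker ∂_2 − rank ∂_3 = (18 − 18) − 0 = 0, and there is no ∂_3, so H_2 ≅ 0.

(K is a triangulation of the Klein bottle.)

Hence the Betti numbers are b_0 = 1, b_1 = 1, b_2 = 0.

b_0 = 1, b_1 = 1, b_2 = 0.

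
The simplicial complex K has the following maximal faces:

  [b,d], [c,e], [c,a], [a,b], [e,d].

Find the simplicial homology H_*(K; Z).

H_0 ≅ Z,  H_1 ≅ Z.

We work with the vertex ordering a < b < c < d < e. The simplices of K, each written with vertices in increasing order, are:

  0-simplices (5): a, b, c, d, e
  1-simplices (5): ab, ac, bd, ce, de

giving chain groups C_0 ≅ Z^5, C_1 ≅ Z^5.

Boundary ∂_1: C_1 → C_0 is given by ∂[p,q] = [q] − [p]. For instance
  ∂de = e − d.
The 5×5 boundary matrix has rank 4 and Smith normal form diag(1,1,1,1).

Computing H_k = (kernel of ∂_k) / (image of ∂_{k+1}):

  H_0: rank C_0 − rank ∂_1 = 5 − 4 = 1, and the invariant factors of ∂_1 are all 1, so H_0 ≅ Z.
  H_1: rank ker ∂_1 − rank ∂_2 = (5 − 4) − 0 = 1, and there is no ∂_2, so H_1 ≅ Z.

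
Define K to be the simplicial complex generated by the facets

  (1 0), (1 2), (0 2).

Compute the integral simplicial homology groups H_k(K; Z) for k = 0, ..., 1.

H_0 ≅ Z,  H_1 ≅ Z.

We work with the vertex ordering 0 < 1 < 2. The simplices of K, each written with vertices in increasing order, are:

  0-simplices (3): [0], [1], [2]
  1-simplices (3): [0,1], [0,2], [1,2]

giving chain groups C_0 ≅ Z^3, C_1 ≅ Z^3.

∂_1: C_1 → C_0 maps an edge to its endpoints' difference, ∂[p,q] = q − p. For instance
  ∂[0,2] = [2] − [0].
The 3×3 boundary matrix has rank 2 and Smith normal form diag(1,1).

Now H_k = ker ∂_k / im ∂_{k+1}, so:

  H_0: rank C_0 − rank ∂_1 = 3 − 2 = 1, and the invariant factors of ∂_1 are all 1, so H_0 ≅ Z.
  H_1: rank ker ∂_1 − rank ∂_2 = (3 − 2) − 0 = 1, and there is no ∂_2, so H_1 ≅ Z.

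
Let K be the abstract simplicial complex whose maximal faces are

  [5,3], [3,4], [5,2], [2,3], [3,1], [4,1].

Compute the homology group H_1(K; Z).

Order the vertices as 1 < 2 < 3 < 4 < 5. Listing each simplex with vertices in this order, K has dimension 1 with simplices:

  0-simplices (5): [1], [2], [3], [4], [5]
  1-simplices (6): [1,3], [1,4], [2,3], [2,5], [3,4], [3,5]

Hence C_0 ≅ Z^5, C_1 ≅ Z^6.

Boundary ∂_1: C_1 → C_0 maps an edge to its endpoints' difference, ∂[p,q] = q − p.
The 5×6 boundary matrix has rank 4 and Smith normal form diag(1,1,1,1).

Now H_k = ker ∂_k / im ∂_{k+1}, so:

  H_1: rank ker ∂_1 − rank ∂_2 = (6 − 4) − 0 = 2, and there is no ∂_2, so H_1 = Z^2.

H_1 = Z^2.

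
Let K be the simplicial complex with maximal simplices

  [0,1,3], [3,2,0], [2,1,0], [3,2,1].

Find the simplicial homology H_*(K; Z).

H_0 ≅ Z,  H_1 = 0,  H_2 ≅ Z.

K has 4 vertices, 6 edges, 4 triangles.
rank ∂_0 = 0, rank ∂_1 = 3 ⇒ b_0 = 4 − 0 − 3 = 1; all invariant factors of ∂_1 are 1 so no torsion. So H_0 = Z.
rank ∂_1 = 3, rank ∂_2 = 3 ⇒ b_1 = 6 − 3 − 3 = 0; all invariant factors of ∂_2 are 1 so no torsion. So H_1 = 0.
rank ∂_2 = 3, rank ∂_3 = 0 ⇒ b_2 = 4 − 3 − 0 = 1. So H_2 = Z.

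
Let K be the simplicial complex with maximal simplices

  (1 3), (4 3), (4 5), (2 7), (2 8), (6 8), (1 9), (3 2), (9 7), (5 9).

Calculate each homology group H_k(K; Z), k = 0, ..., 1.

Order the vertices as 1 < 2 < 3 < 4 < 5 < 6 < 7 < 8 < 9. Listing each simplex with vertices in this order, K has dimension 1 with simplices:

  0-simplices (9): [1], [2], [3], [4], [5], [6], [7], [8], [9]
  1-simplices (10): [1,3], [1,9], [2,3], [2,7], [2,8], [3,4], [4,5], [5,9], [6,8], [7,9]

giving chain groups C_0 ≅ Z^9, C_1 ≅ Z^10.

Boundary ∂_1: C_1 → C_0 maps an edge to its endpoints' difference, ∂[p,q] = q − p. For instance
  ∂[2,3] = [3] − [2].
The 9×10 boundary matrix has rank 8 and Smith normal form diag(1,1,1,1,1,1,1,1).

Now H_k = ker ∂_k / im ∂_{k+1}, so:

  H_0: rank C_0 − rank ∂_1 = 9 − 8 = 1, and the invariant factors of ∂_1 are all 1, so H_0 ≅ Z.
  H_1: rank ker ∂_1 − rank ∂_2 = (10 − 8) − 0 = 2, and there is no ∂_2, so H_1 ≅ Z^2.

H_0 ≅ Z,  H_1 ≅ Z^2.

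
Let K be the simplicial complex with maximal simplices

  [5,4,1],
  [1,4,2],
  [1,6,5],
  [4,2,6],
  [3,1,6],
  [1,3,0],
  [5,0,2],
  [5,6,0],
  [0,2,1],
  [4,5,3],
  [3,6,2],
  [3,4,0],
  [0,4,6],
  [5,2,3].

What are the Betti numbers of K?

b_0 = 1, b_1 = 2, b_2 = 1.

Order the vertices as 0 < 1 < 2 < 3 < 4 < 5 < 6. Listing each simplex with vertices in this order, K has dimension 2 with simplices:

  0-simplices (7): [0], [1], [2], [3], [4], [5], [6]
  1-simplices (21): [0,1], [0,2], [0,3], [0,4], [0,5], [0,6], [1,2], [1,3], [1,4], [1,5], [1,6], [2,3], [2,4], [2,5], [2,6], [3,4], [3,5], [3,6], [4,5], [4,6], [5,6]
  2-simplices (14): [0,1,2], [0,1,3], [0,2,5], [0,3,4], [0,4,6], [0,5,6], [1,2,4], [1,3,6], [1,4,5], [1,5,6], [2,3,5], [2,3,6], [2,4,6], [3,4,5]

giving chain groups C_0 ≅ Z^7, C_1 ≅ Z^21, C_2 ≅ Z^14.

The boundary map ∂_1: C_1 → C_0 maps an edge to its endpoints' difference, ∂[p,q] = q − p.
This gives a 7×21 integer matrix of rank 6; reducing to Smith normal form yields diagonal entries (1,1,1,1,1,1).

The boundary map ∂_2: C_2 → C_1 acts by ∂[p,q,r] = [q,r] − [p,r] + [p,q]. For instance
  ∂[0,3,4] = [3,4] − [0,4] + [0,3],
  ∂[2,4,6] = [4,6] − [2,6] + [2,4].
The 21×14 boundary matrix has rank 13 and Smith normal form diag(1,1,1,1,1,1,1,1,1,1,1,1,1).

From H_k ≅ ker(∂_k) / im(∂_{k+1}) we obtain:

  H_0: rank C_0 − rank ∂_1 = 7 − 6 = 1, and the invariant factors of ∂_1 are all 1, so H_0 ≅ Z.
  H_1: rank ker ∂_1 − rank ∂_2 = (21 − 6) − 13 = 2, and the invariant factors of ∂_2 are all 1, so H_1 ≅ Z^2.
  H_2: rank ker ∂_2 − rank ∂_3 = (14 − 13) − 0 = 1, and there is no ∂_3, so H_2 ≅ Z.

(K is a triangulation of the torus T^2.)

Hence the Betti numbers are b_0 = 1, b_1 = 2, b_2 = 1.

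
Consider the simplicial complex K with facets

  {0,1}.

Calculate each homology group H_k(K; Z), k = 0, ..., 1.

Fix the vertex order 0 < 1 and write every simplex with vertices in increasing order. Then dim K = 1 and the simplices of K are:

  0-simplices (2): [0], [1]
  1-simplices (1): [0,1]

Hence C_0 ≅ Z^2, C_1 ≅ Z^1.

∂_1: C_1 → C_0 sends each edge [p,q] (with p < q) to q − p. For instance
  ∂[0,1] = [1] − [0].
The resulting 2×1 matrix has rank 1, and its Smith normal form has invariant factors (1).

Computing H_k = (kernel of ∂_k) / (image of ∂_{k+1}):

  H_0: rank C_0 − rank ∂_1 = 2 − 1 = 1, and the invariant factors of ∂_1 are all 1, so H_0 = Z.
  H_1: rank ker ∂_1 − rank ∂_2 = (1 − 1) − 0 = 0, and there is no ∂_2, so H_1 = 0.

(K is a triangulation of the 1-simplex.)

H_0 = Z,  H_1 = 0.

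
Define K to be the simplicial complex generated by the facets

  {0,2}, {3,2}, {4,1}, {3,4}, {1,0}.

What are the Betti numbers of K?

We work with the vertex ordering 0 < 1 < 2 < 3 < 4. The simplices of K, each written with vertices in increasing order, are:

  0-simplices (5): [0], [1], [2], [3], [4]
  1-simplices (5): [0,1], [0,2], [1,4], [2,3], [3,4]

giving chain groups C_0 ≅ Z^5, C_1 ≅ Z^5.

The boundary map ∂_1: C_1 → C_0 is given by ∂[p,q] = [q] − [p]. For instance
  ∂[3,4] = [4] − [3].
The resulting 5×5 matrix has rank 4, and its Smith normal form has invariant factors (1,1,1,1).

Now H_k = ker ∂_k / im ∂_{k+1}, so:

  H_0: rank C_0 − rank ∂_1 = 5 − 4 = 1, and the invariant factors of ∂_1 are all 1, so H_0 = Z.
  H_1: rank ker ∂_1 − rank ∂_2 = (5 − 4) − 0 = 1, and there is no ∂_2, so H_1 = Z.

Hence the Betti numbers are b_0 = 1, b_1 = 1.

b_0 = 1, b_1 = 1.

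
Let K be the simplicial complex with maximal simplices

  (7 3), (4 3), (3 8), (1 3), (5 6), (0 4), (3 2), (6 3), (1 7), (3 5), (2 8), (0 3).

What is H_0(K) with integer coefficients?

H_0 ≅ Z.

Take the total order 0 < 1 < 2 < 3 < 4 < 5 < 6 < 7 < 8 on the vertex set. Then K (dimension 1) consists of the simplices:

  0-simplices (9): [0], [1], [2], [3], [4], [5], [6], [7], [8]
  1-simplices (12): [0,3], [0,4], [1,3], [1,7], [2,3], [2,8], [3,4], [3,5], [3,6], [3,7], [3,8], [5,6]

giving chain groups C_0 ≅ Z^9, C_1 ≅ Z^12.

Boundary ∂_1: C_1 → C_0 maps an edge to its endpoints' difference, ∂[p,q] = q − p. For instance
  ∂[1,3] = [3] − [1].
This gives a 9×12 integer matrix of rank 8; reducing to Smith normal form yields diagonal entries (1,1,1,1,1,1,1,1).

Now H_k = ker ∂_k / im ∂_{k+1}, so:

  H_0: rank C_0 − rank ∂_1 = 9 − 8 = 1, and the invariant factors of ∂_1 are all 1, so H_0 ≅ Z.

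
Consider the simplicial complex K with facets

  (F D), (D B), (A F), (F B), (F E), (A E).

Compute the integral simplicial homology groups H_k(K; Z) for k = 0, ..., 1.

H_0 = Z,  H_1 = Z^2.

We work with the vertex ordering A < B < D < E < F. The simplices of K, each written with vertices in increasing order, are:

  0-simplices (5): A, B, D, E, F
  1-simplices (6): AE, AF, BD, BF, DF, EF

Hence C_0 ≅ Z^5, C_1 ≅ Z^6.

The boundary map ∂_1: C_1 → C_0 maps an edge to its endpoints' difference, ∂[p,q] = q − p.
The resulting 5×6 matrix has rank 4, and its Smith normal form has invariant factors (1,1,1,1).

Now H_k = ker ∂_k / im ∂_{k+1}, so:

  H_0: rank C_0 − rank ∂_1 = 5 − 4 = 1, and the invariant factors of ∂_1 are all 1, so H_0 ≅ Z.
  H_1: rank ker ∂_1 − rank ∂_2 = (6 − 4) − 0 = 2, and there is no ∂_2, so H_1 ≅ Z^2.

As a check, the Euler characteristic is 5 − 6 = -1, which agrees with 1 − 2 = -1.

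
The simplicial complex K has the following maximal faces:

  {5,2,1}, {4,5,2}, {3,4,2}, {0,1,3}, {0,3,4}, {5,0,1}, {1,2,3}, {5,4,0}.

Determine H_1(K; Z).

K has 6 vertices, 12 edges, 8 triangles.
rank ∂_1 = 5, rank ∂_2 = 7 ⇒ b_1 = 12 − 5 − 7 = 0; all invariant factors of ∂_2 are 1 so no torsion. So H_1 = 0.

H_1 = 0.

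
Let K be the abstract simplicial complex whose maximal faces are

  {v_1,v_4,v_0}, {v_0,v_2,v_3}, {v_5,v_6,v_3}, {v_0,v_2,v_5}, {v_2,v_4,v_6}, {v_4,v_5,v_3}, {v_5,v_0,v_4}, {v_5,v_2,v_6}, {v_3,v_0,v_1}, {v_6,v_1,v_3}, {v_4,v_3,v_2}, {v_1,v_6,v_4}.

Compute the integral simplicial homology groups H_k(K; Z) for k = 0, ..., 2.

H_0 ≅ Z,  H_1 ≅ Z/2,  H_2 = 0.

Order the vertices as v_0 < v_1 < v_2 < v_3 < v_4 < v_5 < v_6. Listing each simplex with vertices in this order, K has dimension 2 with simplices:

  0-simplices (7): [v_0], [v_1], [v_2], [v_3], [v_4], [v_5], [v_6]
  1-simplices (18): (18 of them)
  2-simplices (12): (12 of them)

giving chain groups C_0 ≅ Z^7, C_1 ≅ Z^18, C_2 ≅ Z^12.

∂_1: C_1 → C_0 sends each edge [p,q] (with p < q) to q − p. For instance
  ∂[v_1,v_6] = [v_6] − [v_1].
This gives a 7×18 integer matrix of rank 6; reducing to Smith normal form yields diagonal entries (1,1,1,1,1,1).

∂_2: C_2 → C_1 maps a triangle to the signed sum of its edges. For instance
  ∂[v_3,v_5,v_6] = [v_5,v_6] − [v_3,v_6] + [v_3,v_5],
  ∂[v_2,v_5,v_6] = [v_5,v_6] − [v_2,v_6] + [v_2,v_5].
As a 18×12 matrix over Z this has rank 12, with invariant factors (1,1,1,1,1,1,1,1,1,1,1,2).

Computing H_k = (kernel of ∂_k) / (image of ∂_{k+1}):

  H_0: rank C_0 − rank ∂_1 = 7 − 6 = 1, and the invariant factors of ∂_1 are all 1, so H_0 ≅ Z.
  H_1: rank ker ∂_1 − rank ∂_2 = (18 − 6) − 12 = 0, and ∂_2 has invariant factor 2 > 1, so H_1 ≅ Z/2.
  H_2: rank ker ∂_2 − rank ∂_3 = (12 − 12) − 0 = 0, and there is no ∂_3, so H_2 ≅ 0.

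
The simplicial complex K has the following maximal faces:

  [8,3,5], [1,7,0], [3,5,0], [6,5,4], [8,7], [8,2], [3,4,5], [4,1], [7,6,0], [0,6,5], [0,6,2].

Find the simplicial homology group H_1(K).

K has 9 vertices, 19 edges, 8 triangles.
rank ∂_1 = 8, rank ∂_2 = 8 ⇒ b_1 = 19 − 8 − 8 = 3; all invariant factors of ∂_2 are 1 so no torsion. So H_1 ≅ Z^3.

H_1 ≅ Z^3.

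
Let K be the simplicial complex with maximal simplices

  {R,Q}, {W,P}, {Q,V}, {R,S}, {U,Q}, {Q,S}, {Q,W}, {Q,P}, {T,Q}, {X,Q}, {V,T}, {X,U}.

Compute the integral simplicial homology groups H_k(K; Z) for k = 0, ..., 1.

We work with the vertex ordering P < Q < R < S < T < U < V < W < X. The simplices of K, each written with vertices in increasing order, are:

  0-simplices (9): P, Q, R, S, T, U, V, W, X
  1-simplices (12): PQ, PW, QR, QS, QT, QU, QV, QW, QX, RS, TV, UX

so the chain groups are C_0 ≅ Z^9, C_1 ≅ Z^12.

∂_1: C_1 → C_0 sends each edge [p,q] (with p < q) to q − p.
This gives a 9×12 integer matrix of rank 8; reducing to Smith normal form yields diagonal entries (1,1,1,1,1,1,1,1).

Now H_k = ker ∂_k / im ∂_{k+1}, so:

  H_0: rank C_0 − rank ∂_1 = 9 − 8 = 1, and the invariant factors of ∂_1 are all 1, so H_0 = Z.
  H_1: rank ker ∂_1 − rank ∂_2 = (12 − 8) − 0 = 4, and there is no ∂_2, so H_1 = Z^4.

(K is a triangulation of a wedge of 4 circles.)

H_0 ≅ Z,  H_1 ≅ Z^4.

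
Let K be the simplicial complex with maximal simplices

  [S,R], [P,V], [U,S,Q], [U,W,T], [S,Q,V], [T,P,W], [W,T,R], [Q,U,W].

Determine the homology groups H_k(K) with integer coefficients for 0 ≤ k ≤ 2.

H_0 = Z,  H_1 = Z^2,  H_2 = 0.

We work with the vertex ordering P < Q < R < S < T < U < V < W. The simplices of K, each written with vertices in increasing order, are:

  0-simplices (8): P, Q, R, S, T, U, V, W
  1-simplices (15): PT, PV, PW, QS, QU, QV, QW, RS, RT, RW, SU, SV, TU, TW, UW
  2-simplices (6): PTW, QSU, QSV, QUW, RTW, TUW

so the chain groups are C_0 ≅ Z^8, C_1 ≅ Z^15, C_2 ≅ Z^6.

Boundary ∂_1: C_1 → C_0 is given by ∂[p,q] = [q] − [p].
The 8×15 boundary matrix has rank 7 and Smith normal form diag(1,1,1,1,1,1,1).

Boundary ∂_2: C_2 → C_1 acts by ∂[p,q,r] = [q,r] − [p,r] + [p,q]. For instance
  ∂QSU = SU − QU + QS,
  ∂RTW = TW − RW + RT.
The resulting 15×6 matrix has rank 6, and its Smith normal form has invariant factors (1,1,1,1,1,1).

From H_k ≅ ker(∂_k) / im(∂_{k+1}) we obtain:

  H_0: rank C_0 − rank ∂_1 = 8 − 7 = 1, and the invariant factors of ∂_1 are all 1, so H_0 = Z.
  H_1: rank ker ∂_1 − rank ∂_2 = (15 − 7) − 6 = 2, and the invariant factors of ∂_2 are all 1, so H_1 = Z^2.
  H_2: rank ker ∂_2 − rank ∂_3 = (6 − 6) − 0 = 0, and there is no ∂_3, so H_2 = 0.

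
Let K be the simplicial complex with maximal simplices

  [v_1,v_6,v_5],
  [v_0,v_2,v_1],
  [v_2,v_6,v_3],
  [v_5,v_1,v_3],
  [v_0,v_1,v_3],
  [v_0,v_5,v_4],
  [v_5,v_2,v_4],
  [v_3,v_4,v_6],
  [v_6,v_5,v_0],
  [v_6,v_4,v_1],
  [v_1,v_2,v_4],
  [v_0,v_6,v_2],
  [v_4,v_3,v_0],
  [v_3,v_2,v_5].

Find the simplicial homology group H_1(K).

H_1 ≅ Z^2.

We work with the vertex ordering v_0 < v_1 < v_2 < v_3 < v_4 < v_5 < v_6. The simplices of K, each written with vertices in increasing order, are:

  0-simplices (7): [v_0], [v_1], [v_2], [v_3], [v_4], [v_5], [v_6]
  1-simplices (21): (21 of them)
  2-simplices (14): (14 of them)

so the chain groups are C_0 ≅ Z^7, C_1 ≅ Z^21, C_2 ≅ Z^14.

Boundary ∂_1: C_1 → C_0 maps an edge to its endpoints' difference, ∂[p,q] = q − p.
This gives a 7×21 integer matrix of rank 6; reducing to Smith normal form yields diagonal entries (1,1,1,1,1,1).

Boundary ∂_2: C_2 → C_1 maps a triangle to the signed sum of its edges. For instance
  ∂[v_0,v_5,v_6] = [v_5,v_6] − [v_0,v_6] + [v_0,v_5],
  ∂[v_3,v_4,v_6] = [v_4,v_6] − [v_3,v_6] + [v_3,v_4].
As a 21×14 matrix over Z this has rank 13, with invariant factors (1,1,1,1,1,1,1,1,1,1,1,1,1).

Reading off H_k = ker ∂_k / im ∂_{k+1}:

  H_1: rank ker ∂_1 − rank ∂_2 = (21 − 6) − 13 = 2, and the invariant factors of ∂_2 are all 1, so H_1 ≅ Z^2.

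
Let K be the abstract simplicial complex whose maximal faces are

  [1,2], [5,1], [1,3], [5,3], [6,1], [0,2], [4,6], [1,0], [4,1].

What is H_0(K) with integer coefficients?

Fix the vertex order 0 < 1 < 2 < 3 < 4 < 5 < 6 and write every simplex with vertices in increasing order. Then dim K = 1 and the simplices of K are:

  0-simplices (7): [0], [1], [2], [3], [4], [5], [6]
  1-simplices (9): [0,1], [0,2], [1,2], [1,3], [1,4], [1,5], [1,6], [3,5], [4,6]

giving chain groups C_0 ≅ Z^7, C_1 ≅ Z^9.

∂_1: C_1 → C_0 is given by ∂[p,q] = [q] − [p]. For instance
  ∂[1,3] = [3] − [1].
This gives a 7×9 integer matrix of rank 6; reducing to Smith normal form yields diagonal entries (1,1,1,1,1,1).

From H_k ≅ ker(∂_k) / im(∂_{k+1}) we obtain:

  H_0: rank C_0 − rank ∂_1 = 7 − 6 = 1, and the invariant factors of ∂_1 are all 1, so H_0 ≅ Z.

H_0 = Z.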